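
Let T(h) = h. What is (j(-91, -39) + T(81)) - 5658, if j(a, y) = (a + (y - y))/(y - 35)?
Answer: -412607/74 ≈ -5575.8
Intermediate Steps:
j(a, y) = a/(-35 + y) (j(a, y) = (a + 0)/(-35 + y) = a/(-35 + y))
(j(-91, -39) + T(81)) - 5658 = (-91/(-35 - 39) + 81) - 5658 = (-91/(-74) + 81) - 5658 = (-91*(-1/74) + 81) - 5658 = (91/74 + 81) - 5658 = 6085/74 - 5658 = -412607/74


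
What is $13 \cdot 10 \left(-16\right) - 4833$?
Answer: $-6913$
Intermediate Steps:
$13 \cdot 10 \left(-16\right) - 4833 = 130 \left(-16\right) - 4833 = -2080 - 4833 = -6913$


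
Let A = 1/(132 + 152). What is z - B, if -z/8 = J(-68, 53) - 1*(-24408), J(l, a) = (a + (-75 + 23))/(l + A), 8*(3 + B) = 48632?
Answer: -3888074468/19311 ≈ -2.0134e+5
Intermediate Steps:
B = 6076 (B = -3 + (⅛)*48632 = -3 + 6079 = 6076)
A = 1/284 ≈ 0.0035211
J(l, a) = (-52 + a)/(1/284 + l) (J(l, a) = (a + (-75 + 23))/(l + 1/284) = (a - 52)/(1/284 + l) = (-52 + a)/(1/284 + l))
z = -3770740832/19311 (z = -8*(284*(-52 + 53)/(1 + 284*(-68)) - 1*(-24408)) = -8*(284*1/(1 - 19312) + 24408) = -8*(284*1/(-19311) + 24408) = -8*(284*(-1/19311)*1 + 24408) = -8*(-284/19311 + 24408) = -8*471342604/19311 = -3770740832/19311 ≈ -1.9526e+5)
z - B = -3770740832/19311 - 1*6076 = -3770740832/19311 - 6076 = -3888074468/19311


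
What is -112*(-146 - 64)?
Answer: 23520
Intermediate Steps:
-112*(-146 - 64) = -112*(-210) = 23520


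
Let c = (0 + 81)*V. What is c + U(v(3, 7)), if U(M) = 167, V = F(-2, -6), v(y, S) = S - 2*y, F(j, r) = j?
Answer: 5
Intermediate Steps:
V = -2
c = -162 (c = (0 + 81)*(-2) = 81*(-2) = -162)
c + U(v(3, 7)) = -162 + 167 = 5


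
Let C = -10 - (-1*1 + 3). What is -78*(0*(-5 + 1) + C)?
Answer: 936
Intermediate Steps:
C = -12 (C = -10 - (-1 + 3) = -10 - 1*2 = -10 - 2 = -12)
-78*(0*(-5 + 1) + C) = -78*(0*(-5 + 1) - 12) = -78*(0*(-4) - 12) = -78*(0 - 12) = -78*(-12) = 936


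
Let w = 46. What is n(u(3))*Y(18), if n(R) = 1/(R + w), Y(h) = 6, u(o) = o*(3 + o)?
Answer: 3/32 ≈ 0.093750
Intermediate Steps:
n(R) = 1/(46 + R) (n(R) = 1/(R + 46) = 1/(46 + R))
n(u(3))*Y(18) = 6/(46 + 3*(3 + 3)) = 6/(46 + 3*6) = 6/(46 + 18) = 6/64 = (1/64)*6 = 3/32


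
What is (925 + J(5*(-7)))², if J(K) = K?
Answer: 792100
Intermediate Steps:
(925 + J(5*(-7)))² = (925 + 5*(-7))² = (925 - 35)² = 890² = 792100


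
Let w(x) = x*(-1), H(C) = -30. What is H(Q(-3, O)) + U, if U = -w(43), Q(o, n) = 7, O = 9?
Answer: 13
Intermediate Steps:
w(x) = -x
U = 43 (U = -(-1)*43 = -1*(-43) = 43)
H(Q(-3, O)) + U = -30 + 43 = 13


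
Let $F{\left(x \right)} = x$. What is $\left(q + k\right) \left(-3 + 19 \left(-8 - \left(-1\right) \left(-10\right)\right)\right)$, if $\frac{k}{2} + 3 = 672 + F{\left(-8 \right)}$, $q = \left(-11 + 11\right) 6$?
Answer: $-456090$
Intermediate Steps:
$q = 0$ ($q = 0 \cdot 6 = 0$)
$k = 1322$ ($k = -6 + 2 \left(672 - 8\right) = -6 + 2 \cdot 664 = -6 + 1328 = 1322$)
$\left(q + k\right) \left(-3 + 19 \left(-8 - \left(-1\right) \left(-10\right)\right)\right) = \left(0 + 1322\right) \left(-3 + 19 \left(-8 - \left(-1\right) \left(-10\right)\right)\right) = 1322 \left(-3 + 19 \left(-8 - 10\right)\right) = 1322 \left(-3 + 19 \left(-18\right)\right) = 1322 \left(-3 - 342\right) = 1322 \left(-345\right) = -456090$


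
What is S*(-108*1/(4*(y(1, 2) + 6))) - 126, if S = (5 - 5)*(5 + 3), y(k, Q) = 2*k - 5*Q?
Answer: -126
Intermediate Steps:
y(k, Q) = -5*Q + 2*k
S = 0 (S = 0*8 = 0)
S*(-108*1/(4*(y(1, 2) + 6))) - 126 = 0*(-108*1/(4*((-5*2 + 2*1) + 6))) - 126 = 0*(-108*1/(4*((-10 + 2) + 6))) - 126 = 0*(-108*1/(4*(-8 + 6))) - 126 = 0*(-108/(4*(-2))) - 126 = 0*(-108/(-8)) - 126 = 0*(-108*(-⅛)) - 126 = 0*(27/2) - 126 = 0 - 126 = -126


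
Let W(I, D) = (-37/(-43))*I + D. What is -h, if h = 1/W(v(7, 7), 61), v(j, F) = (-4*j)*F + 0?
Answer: 43/4629 ≈ 0.0092893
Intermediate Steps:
v(j, F) = -4*F*j (v(j, F) = -4*F*j + 0 = -4*F*j)
W(I, D) = D + 37*I/43 (W(I, D) = (-37*(-1/43))*I + D = 37*I/43 + D = D + 37*I/43)
h = -43/4629 (h = 1/(61 + 37*(-4*7*7)/43) = 1/(61 + (37/43)*(-196)) = 1/(61 - 7252/43) = 1/(-4629/43) = -43/4629 ≈ -0.0092893)
-h = -1*(-43/4629) = 43/4629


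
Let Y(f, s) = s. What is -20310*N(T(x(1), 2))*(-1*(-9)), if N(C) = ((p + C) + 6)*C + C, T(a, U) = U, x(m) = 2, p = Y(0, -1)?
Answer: -2924640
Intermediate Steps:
p = -1
N(C) = C + C*(5 + C) (N(C) = ((-1 + C) + 6)*C + C = (5 + C)*C + C = C*(5 + C) + C = C + C*(5 + C))
-20310*N(T(x(1), 2))*(-1*(-9)) = -20310*2*(6 + 2)*(-1*(-9)) = -20310*2*8*9 = -324960*9 = -20310*144 = -2924640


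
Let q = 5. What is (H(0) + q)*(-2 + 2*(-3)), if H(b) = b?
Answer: -40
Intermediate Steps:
(H(0) + q)*(-2 + 2*(-3)) = (0 + 5)*(-2 + 2*(-3)) = 5*(-2 - 6) = 5*(-8) = -40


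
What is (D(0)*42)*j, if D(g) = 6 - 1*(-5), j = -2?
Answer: -924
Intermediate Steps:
D(g) = 11 (D(g) = 6 + 5 = 11)
(D(0)*42)*j = (11*42)*(-2) = 462*(-2) = -924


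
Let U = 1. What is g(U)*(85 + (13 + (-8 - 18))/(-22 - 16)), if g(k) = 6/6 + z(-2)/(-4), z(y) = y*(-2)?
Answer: 0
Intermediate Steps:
z(y) = -2*y
g(k) = 0 (g(k) = 6/6 - 2*(-2)/(-4) = 6*(⅙) + 4*(-¼) = 1 - 1 = 0)
g(U)*(85 + (13 + (-8 - 18))/(-22 - 16)) = 0*(85 + (13 + (-8 - 18))/(-22 - 16)) = 0*(85 + (13 - 26)/(-38)) = 0*(85 - 13*(-1/38)) = 0*(85 + 13/38) = 0*(3243/38) = 0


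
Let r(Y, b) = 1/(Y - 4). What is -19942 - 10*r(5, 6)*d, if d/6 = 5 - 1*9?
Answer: -19702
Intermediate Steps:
r(Y, b) = 1/(-4 + Y)
d = -24 (d = 6*(5 - 1*9) = 6*(5 - 9) = 6*(-4) = -24)
-19942 - 10*r(5, 6)*d = -19942 - 10/(-4 + 5)*(-24) = -19942 - 10/1*(-24) = -19942 - 10*1*(-24) = -19942 - 10*(-24) = -19942 - 1*(-240) = -19942 + 240 = -19702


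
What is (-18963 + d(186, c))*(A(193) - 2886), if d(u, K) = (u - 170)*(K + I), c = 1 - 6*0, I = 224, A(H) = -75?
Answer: 45489843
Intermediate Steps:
c = 1 (c = 1 + 0 = 1)
d(u, K) = (-170 + u)*(224 + K) (d(u, K) = (u - 170)*(K + 224) = (-170 + u)*(224 + K))
(-18963 + d(186, c))*(A(193) - 2886) = (-18963 + (-38080 - 170*1 + 224*186 + 1*186))*(-75 - 2886) = (-18963 + (-38080 - 170 + 41664 + 186))*(-2961) = (-18963 + 3600)*(-2961) = -15363*(-2961) = 45489843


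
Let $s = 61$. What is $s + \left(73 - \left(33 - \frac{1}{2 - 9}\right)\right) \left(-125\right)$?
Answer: $- \frac{34448}{7} \approx -4921.1$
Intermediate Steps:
$s + \left(73 - \left(33 - \frac{1}{2 - 9}\right)\right) \left(-125\right) = 61 + \left(73 - \left(33 - \frac{1}{2 - 9}\right)\right) \left(-125\right) = 61 + \left(73 + \left(-34 + \left(\left(\frac{1}{-7} - 10\right) + 11\right)\right)\right) \left(-125\right) = 61 + \left(73 + \left(-34 + \left(\left(- \frac{1}{7} - 10\right) + 11\right)\right)\right) \left(-125\right) = 61 + \left(73 + \left(-34 + \left(- \frac{71}{7} + 11\right)\right)\right) \left(-125\right) = 61 + \left(73 + \left(-34 + \frac{6}{7}\right)\right) \left(-125\right) = 61 + \left(73 - \frac{232}{7}\right) \left(-125\right) = 61 + \frac{279}{7} \left(-125\right) = 61 - \frac{34875}{7} = - \frac{34448}{7}$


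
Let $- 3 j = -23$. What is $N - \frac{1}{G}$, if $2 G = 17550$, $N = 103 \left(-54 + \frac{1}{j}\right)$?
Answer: $- \frac{1119839198}{201825} \approx -5548.6$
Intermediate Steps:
$j = \frac{23}{3}$ ($j = \left(- \frac{1}{3}\right) \left(-23\right) = \frac{23}{3} \approx 7.6667$)
$N = - \frac{127617}{23}$ ($N = 103 \left(-54 + \frac{1}{\frac{23}{3}}\right) = 103 \left(-54 + \frac{3}{23}\right) = 103 \left(- \frac{1239}{23}\right) = - \frac{127617}{23} \approx -5548.6$)
$G = 8775$ ($G = \frac{1}{2} \cdot 17550 = 8775$)
$N - \frac{1}{G} = - \frac{127617}{23} - \frac{1}{8775} = - \frac{1119839198}{201825}$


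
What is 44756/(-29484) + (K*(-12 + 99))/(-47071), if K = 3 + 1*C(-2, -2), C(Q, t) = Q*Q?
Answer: -531166358/346960341 ≈ -1.5309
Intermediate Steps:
C(Q, t) = Q**2
K = 7 (K = 3 + 1*(-2)**2 = 3 + 1*4 = 3 + 4 = 7)
44756/(-29484) + (K*(-12 + 99))/(-47071) = 44756/(-29484) + (7*(-12 + 99))/(-47071) = 44756*(-1/29484) + (7*87)*(-1/47071) = -11189/7371 + 609*(-1/47071) = -11189/7371 - 609/47071 = -531166358/346960341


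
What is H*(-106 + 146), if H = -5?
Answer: -200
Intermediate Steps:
H*(-106 + 146) = -5*(-106 + 146) = -5*40 = -200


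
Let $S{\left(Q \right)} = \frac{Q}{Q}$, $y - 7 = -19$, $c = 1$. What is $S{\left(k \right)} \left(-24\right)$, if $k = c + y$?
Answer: $-24$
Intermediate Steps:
$y = -12$ ($y = 7 - 19 = -12$)
$k = -11$ ($k = 1 - 12 = -11$)
$S{\left(Q \right)} = 1$
$S{\left(k \right)} \left(-24\right) = 1 \left(-24\right) = -24$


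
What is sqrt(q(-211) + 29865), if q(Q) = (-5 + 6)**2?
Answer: sqrt(29866) ≈ 172.82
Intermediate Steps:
q(Q) = 1 (q(Q) = 1**2 = 1)
sqrt(q(-211) + 29865) = sqrt(1 + 29865) = sqrt(29866)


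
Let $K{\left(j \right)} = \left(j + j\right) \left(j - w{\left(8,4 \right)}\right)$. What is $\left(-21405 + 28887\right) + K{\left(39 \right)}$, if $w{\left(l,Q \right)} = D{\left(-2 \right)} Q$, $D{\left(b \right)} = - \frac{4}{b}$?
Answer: $9900$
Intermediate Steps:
$w{\left(l,Q \right)} = 2 Q$ ($w{\left(l,Q \right)} = - \frac{4}{-2} Q = \left(-4\right) \left(- \frac{1}{2}\right) Q = 2 Q$)
$K{\left(j \right)} = 2 j \left(-8 + j\right)$ ($K{\left(j \right)} = \left(j + j\right) \left(j - 2 \cdot 4\right) = 2 j \left(j - 8\right) = 2 j \left(-8 + j\right)$)
$\left(-21405 + 28887\right) + K{\left(39 \right)} = \left(-21405 + 28887\right) + 2 \cdot 39 \left(-8 + 39\right) = 7482 + 2 \cdot 39 \cdot 31 = 7482 + 2418 = 9900$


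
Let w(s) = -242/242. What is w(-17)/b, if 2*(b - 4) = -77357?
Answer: 2/77349 ≈ 2.5857e-5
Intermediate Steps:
b = -77349/2 (b = 4 + (½)*(-77357) = 4 - 77357/2 = -77349/2 ≈ -38675.)
w(s) = -1 (w(s) = -242*1/242 = -1)
w(-17)/b = -1/(-77349/2) = -1*(-2/77349) = 2/77349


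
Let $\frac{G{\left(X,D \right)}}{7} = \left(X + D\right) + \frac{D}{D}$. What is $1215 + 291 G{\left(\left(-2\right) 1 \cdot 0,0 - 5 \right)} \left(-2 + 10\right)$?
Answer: $-63969$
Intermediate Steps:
$G{\left(X,D \right)} = 7 + 7 D + 7 X$ ($G{\left(X,D \right)} = 7 \left(\left(X + D\right) + \frac{D}{D}\right) = 7 \left(\left(D + X\right) + 1\right) = 7 \left(1 + D + X\right) = 7 + 7 D + 7 X$)
$1215 + 291 G{\left(\left(-2\right) 1 \cdot 0,0 - 5 \right)} \left(-2 + 10\right) = 1215 + 291 \left(7 + 7 \left(0 - 5\right) + 7 \left(-2\right) 1 \cdot 0\right) \left(-2 + 10\right) = 1215 + 291 \left(7 + 7 \left(0 - 5\right) + 7 \left(\left(-2\right) 0\right)\right) 8 = 1215 + 291 \left(7 + 7 \left(-5\right) + 7 \cdot 0\right) 8 = 1215 + 291 \left(7 - 35 + 0\right) 8 = 1215 + 291 \left(\left(-28\right) 8\right) = 1215 + 291 \left(-224\right) = 1215 - 65184 = -63969$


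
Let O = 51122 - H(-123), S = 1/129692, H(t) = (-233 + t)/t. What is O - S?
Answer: 815457903677/15952116 ≈ 51119.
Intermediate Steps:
H(t) = (-233 + t)/t
S = 1/129692 ≈ 7.7106e-6
O = 6287650/123 (O = 51122 - (-233 - 123)/(-123) = 51122 - (-1)*(-356)/123 = 51122 - 1*356/123 = 51122 - 356/123 = 6287650/123 ≈ 51119.)
O - S = 6287650/123 - 1*1/129692 = 6287650/123 - 1/129692 = 815457903677/15952116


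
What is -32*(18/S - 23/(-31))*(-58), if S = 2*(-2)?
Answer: -216224/31 ≈ -6975.0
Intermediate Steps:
S = -4
-32*(18/S - 23/(-31))*(-58) = -32*(18/(-4) - 23/(-31))*(-58) = -32*(18*(-1/4) - 23*(-1/31))*(-58) = -32*(-9/2 + 23/31)*(-58) = -32*(-233/62)*(-58) = (3728/31)*(-58) = -216224/31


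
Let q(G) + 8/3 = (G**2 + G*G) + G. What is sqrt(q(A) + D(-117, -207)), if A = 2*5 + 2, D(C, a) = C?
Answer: sqrt(1623)/3 ≈ 13.429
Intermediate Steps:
A = 12 (A = 10 + 2 = 12)
q(G) = -8/3 + G + 2*G**2 (q(G) = -8/3 + ((G**2 + G*G) + G) = -8/3 + ((G**2 + G**2) + G) = -8/3 + (2*G**2 + G) = -8/3 + (G + 2*G**2) = -8/3 + G + 2*G**2)
sqrt(q(A) + D(-117, -207)) = sqrt((-8/3 + 12 + 2*12**2) - 117) = sqrt((-8/3 + 12 + 2*144) - 117) = sqrt((-8/3 + 12 + 288) - 117) = sqrt(892/3 - 117) = sqrt(541/3) = sqrt(1623)/3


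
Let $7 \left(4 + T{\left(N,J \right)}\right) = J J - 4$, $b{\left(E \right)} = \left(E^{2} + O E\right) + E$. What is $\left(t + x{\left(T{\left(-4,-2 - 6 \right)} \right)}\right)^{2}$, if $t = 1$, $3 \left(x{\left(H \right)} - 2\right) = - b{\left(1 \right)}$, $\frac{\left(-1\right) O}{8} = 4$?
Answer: $169$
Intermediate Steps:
$O = -32$ ($O = \left(-8\right) 4 = -32$)
$b{\left(E \right)} = E^{2} - 31 E$ ($b{\left(E \right)} = \left(E^{2} - 32 E\right) + E = E^{2} - 31 E$)
$T{\left(N,J \right)} = - \frac{32}{7} + \frac{J^{2}}{7}$ ($T{\left(N,J \right)} = -4 + \frac{J J - 4}{7} = -4 + \frac{J^{2} - 4}{7} = -4 + \frac{-4 + J^{2}}{7} = -4 + \left(- \frac{4}{7} + \frac{J^{2}}{7}\right) = - \frac{32}{7} + \frac{J^{2}}{7}$)
$x{\left(H \right)} = 12$ ($x{\left(H \right)} = 2 + \frac{\left(-1\right) 1 \left(-31 + 1\right)}{3} = 2 + \frac{\left(-1\right) 1 \left(-30\right)}{3} = 2 + \frac{\left(-1\right) \left(-30\right)}{3} = 2 + \frac{1}{3} \cdot 30 = 2 + 10 = 12$)
$\left(t + x{\left(T{\left(-4,-2 - 6 \right)} \right)}\right)^{2} = \left(1 + 12\right)^{2} = 13^{2} = 169$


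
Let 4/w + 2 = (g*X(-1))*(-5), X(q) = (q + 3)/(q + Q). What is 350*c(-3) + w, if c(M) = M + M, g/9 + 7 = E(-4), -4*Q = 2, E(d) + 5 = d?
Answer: -1010102/481 ≈ -2100.0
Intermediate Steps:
E(d) = -5 + d
Q = -½ (Q = -¼*2 = -½ ≈ -0.50000)
X(q) = (3 + q)/(-½ + q) (X(q) = (q + 3)/(q - ½) = (3 + q)/(-½ + q))
g = -144 (g = -63 + 9*(-5 - 4) = -63 + 9*(-9) = -63 - 81 = -144)
c(M) = 2*M
w = -2/481 (w = 4/(-2 - 288*(3 - 1)/(-1 + 2*(-1))*(-5)) = 4/(-2 - 288*2/(-1 - 2)*(-5)) = 4/(-2 - 288*2/(-3)*(-5)) = 4/(-2 - 288*(-1)*2/3*(-5)) = 4/(-2 - 144*(-4/3)*(-5)) = 4/(-2 + 192*(-5)) = 4/(-2 - 960) = 4/(-962) = 4*(-1/962) = -2/481 ≈ -0.0041580)
350*c(-3) + w = 350*(2*(-3)) - 2/481 = 350*(-6) - 2/481 = -2100 - 2/481 = -1010102/481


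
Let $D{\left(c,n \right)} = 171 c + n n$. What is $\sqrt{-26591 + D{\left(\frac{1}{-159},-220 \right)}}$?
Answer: $\frac{2 \sqrt{15314615}}{53} \approx 147.68$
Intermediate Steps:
$D{\left(c,n \right)} = n^{2} + 171 c$ ($D{\left(c,n \right)} = 171 c + n^{2} = n^{2} + 171 c$)
$\sqrt{-26591 + D{\left(\frac{1}{-159},-220 \right)}} = \sqrt{-26591 + \left(\left(-220\right)^{2} + \frac{171}{-159}\right)} = \sqrt{-26591 + \left(48400 + 171 \left(- \frac{1}{159}\right)\right)} = \sqrt{-26591 + \left(48400 - \frac{57}{53}\right)} = \sqrt{-26591 + \frac{2565143}{53}} = \sqrt{\frac{1155820}{53}} = \frac{2 \sqrt{15314615}}{53}$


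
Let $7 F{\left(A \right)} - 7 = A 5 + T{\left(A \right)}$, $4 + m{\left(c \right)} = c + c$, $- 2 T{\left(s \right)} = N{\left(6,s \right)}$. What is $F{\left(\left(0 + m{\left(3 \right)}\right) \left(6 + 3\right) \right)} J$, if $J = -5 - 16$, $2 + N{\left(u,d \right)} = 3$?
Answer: $- \frac{579}{2} \approx -289.5$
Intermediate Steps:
$N{\left(u,d \right)} = 1$ ($N{\left(u,d \right)} = -2 + 3 = 1$)
$T{\left(s \right)} = - \frac{1}{2}$ ($T{\left(s \right)} = \left(- \frac{1}{2}\right) 1 = - \frac{1}{2}$)
$m{\left(c \right)} = -4 + 2 c$ ($m{\left(c \right)} = -4 + \left(c + c\right) = -4 + 2 c$)
$J = -21$
$F{\left(A \right)} = \frac{13}{14} + \frac{5 A}{7}$ ($F{\left(A \right)} = 1 + \frac{A 5 - \frac{1}{2}}{7} = 1 + \frac{5 A - \frac{1}{2}}{7} = 1 + \frac{- \frac{1}{2} + 5 A}{7} = 1 + \left(- \frac{1}{14} + \frac{5 A}{7}\right) = \frac{13}{14} + \frac{5 A}{7}$)
$F{\left(\left(0 + m{\left(3 \right)}\right) \left(6 + 3\right) \right)} J = \left(\frac{13}{14} + \frac{5 \left(0 + \left(-4 + 2 \cdot 3\right)\right) \left(6 + 3\right)}{7}\right) \left(-21\right) = \left(\frac{13}{14} + \frac{5 \left(0 + \left(-4 + 6\right)\right) 9}{7}\right) \left(-21\right) = \left(\frac{13}{14} + \frac{5 \left(0 + 2\right) 9}{7}\right) \left(-21\right) = \left(\frac{13}{14} + \frac{5 \cdot 2 \cdot 9}{7}\right) \left(-21\right) = \left(\frac{13}{14} + \frac{5}{7} \cdot 18\right) \left(-21\right) = \left(\frac{13}{14} + \frac{90}{7}\right) \left(-21\right) = \frac{193}{14} \left(-21\right) = - \frac{579}{2}$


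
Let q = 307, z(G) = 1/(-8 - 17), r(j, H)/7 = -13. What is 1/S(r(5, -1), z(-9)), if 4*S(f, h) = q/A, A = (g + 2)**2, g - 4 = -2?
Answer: 64/307 ≈ 0.20847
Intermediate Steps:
g = 2 (g = 4 - 2 = 2)
r(j, H) = -91 (r(j, H) = 7*(-13) = -91)
z(G) = -1/25 (z(G) = 1/(-25) = -1/25)
A = 16 (A = (2 + 2)**2 = 4**2 = 16)
S(f, h) = 307/64 (S(f, h) = (307/16)/4 = (307*(1/16))/4 = (1/4)*(307/16) = 307/64)
1/S(r(5, -1), z(-9)) = 1/(307/64) = 64/307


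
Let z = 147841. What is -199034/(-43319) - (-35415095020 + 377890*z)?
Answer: -885983600420896/43319 ≈ -2.0453e+10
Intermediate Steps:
-199034/(-43319) - (-35415095020 + 377890*z) = -199034/(-43319) - 377890/(1/(-94*997 + 147841)) = -199034*(-1/43319) - 377890/(1/(-93718 + 147841)) = 199034/43319 - 377890/(1/54123) = 199034/43319 - 377890/1/54123 = 199034/43319 - 377890*54123 = 199034/43319 - 20452540470 = -885983600420896/43319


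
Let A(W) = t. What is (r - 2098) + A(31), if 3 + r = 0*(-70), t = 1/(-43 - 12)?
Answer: -115556/55 ≈ -2101.0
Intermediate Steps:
t = -1/55 (t = 1/(-55) = -1/55 ≈ -0.018182)
A(W) = -1/55
r = -3 (r = -3 + 0*(-70) = -3 + 0 = -3)
(r - 2098) + A(31) = (-3 - 2098) - 1/55 = -2101 - 1/55 = -115556/55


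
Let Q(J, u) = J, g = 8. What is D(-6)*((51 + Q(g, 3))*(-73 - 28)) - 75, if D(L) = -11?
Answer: 65474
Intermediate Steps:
D(-6)*((51 + Q(g, 3))*(-73 - 28)) - 75 = -11*(51 + 8)*(-73 - 28) - 75 = -649*(-101) - 75 = -11*(-5959) - 75 = 65549 - 75 = 65474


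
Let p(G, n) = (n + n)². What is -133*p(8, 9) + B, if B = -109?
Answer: -43201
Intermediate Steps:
p(G, n) = 4*n² (p(G, n) = (2*n)² = 4*n²)
-133*p(8, 9) + B = -532*9² - 109 = -532*81 - 109 = -133*324 - 109 = -43092 - 109 = -43201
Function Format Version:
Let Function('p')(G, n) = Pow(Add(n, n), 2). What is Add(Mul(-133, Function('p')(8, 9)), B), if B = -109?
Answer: -43201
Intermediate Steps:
Function('p')(G, n) = Mul(4, Pow(n, 2)) (Function('p')(G, n) = Pow(Mul(2, n), 2) = Mul(4, Pow(n, 2)))
Add(Mul(-133, Function('p')(8, 9)), B) = Add(Mul(-133, Mul(4, Pow(9, 2))), -109) = Add(Mul(-133, Mul(4, 81)), -109) = Add(Mul(-133, 324), -109) = Add(-43092, -109) = -43201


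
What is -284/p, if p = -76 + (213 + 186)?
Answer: -284/323 ≈ -0.87926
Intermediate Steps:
p = 323 (p = -76 + 399 = 323)
-284/p = -284/323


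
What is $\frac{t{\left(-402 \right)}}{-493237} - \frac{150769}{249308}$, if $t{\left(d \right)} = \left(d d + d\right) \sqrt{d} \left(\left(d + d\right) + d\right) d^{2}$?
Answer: $- \frac{150769}{249308} + \frac{31417370937648 i \sqrt{402}}{493237} \approx -0.60475 + 1.2771 \cdot 10^{9} i$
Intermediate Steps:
$t{\left(d \right)} = 3 d^{\frac{7}{2}} \left(d + d^{2}\right)$ ($t{\left(d \right)} = \left(d^{2} + d\right) \sqrt{d} \left(2 d + d\right) d^{2} = \left(d + d^{2}\right) \sqrt{d} 3 d d^{2} = \sqrt{d} \left(d + d^{2}\right) 3 d d^{2} = 3 d^{\frac{3}{2}} \left(d + d^{2}\right) d^{2} = 3 d^{\frac{7}{2}} \left(d + d^{2}\right)$)
$\frac{t{\left(-402 \right)}}{-493237} - \frac{150769}{249308} = \frac{3 \left(-402\right)^{\frac{9}{2}} \left(1 - 402\right)}{-493237} - \frac{150769}{249308} = 3 \cdot 26115852816 i \sqrt{402} \left(-401\right) \left(- \frac{1}{493237}\right) - \frac{150769}{249308} = - 31417370937648 i \sqrt{402} \left(- \frac{1}{493237}\right) - \frac{150769}{249308} = \frac{31417370937648 i \sqrt{402}}{493237} - \frac{150769}{249308} = - \frac{150769}{249308} + \frac{31417370937648 i \sqrt{402}}{493237}$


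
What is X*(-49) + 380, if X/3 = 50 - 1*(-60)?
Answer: -15790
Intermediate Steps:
X = 330 (X = 3*(50 - 1*(-60)) = 3*(50 + 60) = 3*110 = 330)
X*(-49) + 380 = 330*(-49) + 380 = -16170 + 380 = -15790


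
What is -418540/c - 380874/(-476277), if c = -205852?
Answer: 23145387519/8170214417 ≈ 2.8329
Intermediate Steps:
-418540/c - 380874/(-476277) = -418540/(-205852) - 380874/(-476277) = -418540*(-1/205852) - 380874*(-1/476277) = 104635/51463 + 126958/158759 = 23145387519/8170214417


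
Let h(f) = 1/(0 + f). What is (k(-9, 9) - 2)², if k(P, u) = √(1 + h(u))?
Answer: (6 - √10)²/9 ≈ 0.89474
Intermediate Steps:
h(f) = 1/f
k(P, u) = √(1 + 1/u)
(k(-9, 9) - 2)² = (√((1 + 9)/9) - 2)² = (√((⅑)*10) - 2)² = (√(10/9) - 2)² = (√10/3 - 2)² = (-2 + √10/3)²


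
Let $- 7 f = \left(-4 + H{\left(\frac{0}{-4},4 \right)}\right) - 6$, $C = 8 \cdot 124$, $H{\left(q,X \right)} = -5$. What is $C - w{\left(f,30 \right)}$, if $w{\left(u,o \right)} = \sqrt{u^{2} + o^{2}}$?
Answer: $992 - \frac{15 \sqrt{197}}{7} \approx 961.92$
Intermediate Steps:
$C = 992$
$f = \frac{15}{7}$ ($f = - \frac{\left(-4 - 5\right) - 6}{7} = - \frac{-9 - 6}{7} = \left(- \frac{1}{7}\right) \left(-15\right) = \frac{15}{7} \approx 2.1429$)
$w{\left(u,o \right)} = \sqrt{o^{2} + u^{2}}$
$C - w{\left(f,30 \right)} = 992 - \sqrt{30^{2} + \left(\frac{15}{7}\right)^{2}} = 992 - \sqrt{900 + \frac{225}{49}} = 992 - \sqrt{\frac{44325}{49}} = 992 - \frac{15 \sqrt{197}}{7}$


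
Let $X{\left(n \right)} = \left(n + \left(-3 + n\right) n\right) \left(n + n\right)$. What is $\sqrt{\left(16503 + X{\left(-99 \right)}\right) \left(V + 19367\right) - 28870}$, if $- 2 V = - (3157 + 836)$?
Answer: $\frac{i \sqrt{167771868226}}{2} \approx 2.048 \cdot 10^{5} i$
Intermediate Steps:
$V = \frac{3993}{2}$ ($V = - \frac{\left(-1\right) \left(3157 + 836\right)}{2} = - \frac{\left(-1\right) 3993}{2} = \left(- \frac{1}{2}\right) \left(-3993\right) = \frac{3993}{2} \approx 1996.5$)
$X{\left(n \right)} = 2 n \left(n + n \left(-3 + n\right)\right)$ ($X{\left(n \right)} = \left(n + n \left(-3 + n\right)\right) 2 n = 2 n \left(n + n \left(-3 + n\right)\right)$)
$\sqrt{\left(16503 + X{\left(-99 \right)}\right) \left(V + 19367\right) - 28870} = \sqrt{\left(16503 + 2 \left(-99\right)^{2} \left(-2 - 99\right)\right) \left(\frac{3993}{2} + 19367\right) - 28870} = \sqrt{\left(16503 + 2 \cdot 9801 \left(-101\right)\right) \frac{42727}{2} - 28870} = \sqrt{\left(16503 - 1979802\right) \frac{42727}{2} - 28870} = \sqrt{\left(-1963299\right) \frac{42727}{2} - 28870} = \sqrt{- \frac{83885876373}{2} - 28870} = \sqrt{- \frac{83885934113}{2}} = \frac{i \sqrt{167771868226}}{2}$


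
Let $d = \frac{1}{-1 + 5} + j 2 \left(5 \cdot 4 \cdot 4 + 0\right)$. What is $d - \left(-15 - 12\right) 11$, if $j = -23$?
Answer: $- \frac{13531}{4} \approx -3382.8$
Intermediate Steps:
$d = - \frac{14719}{4}$ ($d = \frac{1}{-1 + 5} - 23 \cdot 2 \left(5 \cdot 4 \cdot 4 + 0\right) = \frac{1}{4} - 23 \cdot 2 \left(20 \cdot 4 + 0\right) = \frac{1}{4} - 23 \cdot 2 \left(80 + 0\right) = \frac{1}{4} - 23 \cdot 2 \cdot 80 = \frac{1}{4} - 3680 = - \frac{14719}{4} \approx -3679.8$)
$d - \left(-15 - 12\right) 11 = - \frac{14719}{4} - \left(-15 - 12\right) 11 = - \frac{14719}{4} - \left(-27\right) 11 = - \frac{14719}{4} - -297 = - \frac{14719}{4} + 297 = - \frac{13531}{4}$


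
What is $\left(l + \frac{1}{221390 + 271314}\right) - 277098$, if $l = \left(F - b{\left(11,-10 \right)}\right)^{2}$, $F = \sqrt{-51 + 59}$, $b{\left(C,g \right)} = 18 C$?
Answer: $- \frac{117207383743}{492704} - 792 \sqrt{2} \approx -2.3901 \cdot 10^{5}$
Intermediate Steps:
$F = 2 \sqrt{2}$ ($F = \sqrt{8} = 2 \sqrt{2} \approx 2.8284$)
$l = \left(-198 + 2 \sqrt{2}\right)^{2}$ ($l = \left(2 \sqrt{2} - 18 \cdot 11\right)^{2} = \left(2 \sqrt{2} - 198\right)^{2} = \left(-198 + 2 \sqrt{2}\right)^{2} \approx 38092.0$)
$\left(l + \frac{1}{221390 + 271314}\right) - 277098 = \left(\left(39212 - 792 \sqrt{2}\right) + \frac{1}{221390 + 271314}\right) - 277098 = \left(\left(39212 - 792 \sqrt{2}\right) + \frac{1}{492704}\right) - 277098 = \left(\frac{19319909249}{492704} - 792 \sqrt{2}\right) - 277098 = - \frac{117207383743}{492704} - 792 \sqrt{2}$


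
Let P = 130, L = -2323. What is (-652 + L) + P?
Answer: -2845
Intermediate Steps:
(-652 + L) + P = (-652 - 2323) + 130 = -2975 + 130 = -2845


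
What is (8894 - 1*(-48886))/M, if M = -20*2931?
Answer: -963/977 ≈ -0.98567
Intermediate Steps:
M = -58620
(8894 - 1*(-48886))/M = (8894 - 1*(-48886))/(-58620) = (8894 + 48886)*(-1/58620) = 57780*(-1/58620) = -963/977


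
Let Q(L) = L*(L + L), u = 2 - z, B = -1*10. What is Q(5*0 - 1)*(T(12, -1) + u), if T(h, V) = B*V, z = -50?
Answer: 124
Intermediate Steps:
B = -10
u = 52 (u = 2 - 1*(-50) = 2 + 50 = 52)
Q(L) = 2*L² (Q(L) = L*(2*L) = 2*L²)
T(h, V) = -10*V
Q(5*0 - 1)*(T(12, -1) + u) = (2*(5*0 - 1)²)*(-10*(-1) + 52) = (2*(0 - 1)²)*(10 + 52) = (2*(-1)²)*62 = (2*1)*62 = 2*62 = 124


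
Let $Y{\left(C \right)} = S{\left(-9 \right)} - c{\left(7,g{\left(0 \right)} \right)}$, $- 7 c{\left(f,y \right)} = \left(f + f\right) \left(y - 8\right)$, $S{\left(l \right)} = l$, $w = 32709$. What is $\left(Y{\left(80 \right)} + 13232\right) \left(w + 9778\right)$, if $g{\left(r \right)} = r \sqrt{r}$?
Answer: $561125809$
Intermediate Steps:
$g{\left(r \right)} = r^{\frac{3}{2}}$
$c{\left(f,y \right)} = - \frac{2 f \left(-8 + y\right)}{7}$ ($c{\left(f,y \right)} = - \frac{\left(f + f\right) \left(y - 8\right)}{7} = - \frac{2 f \left(-8 + y\right)}{7}$)
$Y{\left(C \right)} = -25$ ($Y{\left(C \right)} = -9 - \frac{2}{7} \cdot 7 \left(8 - 0^{\frac{3}{2}}\right) = -9 - \frac{2}{7} \cdot 7 \left(8 - 0\right) = -9 - \frac{2}{7} \cdot 7 \left(8 + 0\right) = -9 - \frac{2}{7} \cdot 7 \cdot 8 = -9 - 16 = -25$)
$\left(Y{\left(80 \right)} + 13232\right) \left(w + 9778\right) = \left(-25 + 13232\right) \left(32709 + 9778\right) = 13207 \cdot 42487 = 561125809$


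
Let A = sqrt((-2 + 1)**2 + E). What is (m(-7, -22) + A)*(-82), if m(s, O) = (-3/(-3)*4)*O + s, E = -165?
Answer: 7790 - 164*I*sqrt(41) ≈ 7790.0 - 1050.1*I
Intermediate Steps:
A = 2*I*sqrt(41) (A = sqrt((-2 + 1)**2 - 165) = sqrt((-1)**2 - 165) = sqrt(1 - 165) = sqrt(-164) = 2*I*sqrt(41) ≈ 12.806*I)
m(s, O) = s + 4*O (m(s, O) = (-3*(-1/3)*4)*O + s = (1*4)*O + s = 4*O + s = s + 4*O)
(m(-7, -22) + A)*(-82) = ((-7 + 4*(-22)) + 2*I*sqrt(41))*(-82) = ((-7 - 88) + 2*I*sqrt(41))*(-82) = (-95 + 2*I*sqrt(41))*(-82) = 7790 - 164*I*sqrt(41)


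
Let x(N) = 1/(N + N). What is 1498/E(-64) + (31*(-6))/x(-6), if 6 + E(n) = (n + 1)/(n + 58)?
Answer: 23084/9 ≈ 2564.9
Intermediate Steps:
x(N) = 1/(2*N)
E(n) = -6 + (1 + n)/(58 + n) (E(n) = -6 + (n + 1)/(n + 58) = -6 + (1 + n)/(58 + n))
1498/E(-64) + (31*(-6))/x(-6) = 1498/(((-347 - 5*(-64))/(58 - 64))) + (31*(-6))/(((1/2)/(-6))) = 1498/(((-347 + 320)/(-6))) - 186/((1/2)*(-1/6)) = 1498/((-1/6*(-27))) - 186/(-1/12) = 1498/(9/2) - 186*(-12) = 1498*(2/9) + 2232 = 2996/9 + 2232 = 23084/9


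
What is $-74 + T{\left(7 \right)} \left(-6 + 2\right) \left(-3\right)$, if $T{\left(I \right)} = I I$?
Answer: $514$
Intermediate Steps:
$T{\left(I \right)} = I^{2}$
$-74 + T{\left(7 \right)} \left(-6 + 2\right) \left(-3\right) = -74 + 7^{2} \left(-6 + 2\right) \left(-3\right) = -74 + 49 \left(\left(-4\right) \left(-3\right)\right) = -74 + 49 \cdot 12 = -74 + 588 = 514$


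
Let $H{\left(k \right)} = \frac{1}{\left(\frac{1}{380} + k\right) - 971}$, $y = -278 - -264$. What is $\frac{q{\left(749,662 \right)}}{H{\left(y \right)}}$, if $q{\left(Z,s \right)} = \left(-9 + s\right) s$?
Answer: $- \frac{80902108757}{190} \approx -4.258 \cdot 10^{8}$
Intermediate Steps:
$q{\left(Z,s \right)} = s \left(-9 + s\right)$
$y = -14$ ($y = -278 + 264 = -14$)
$H{\left(k \right)} = \frac{1}{- \frac{368979}{380} + k}$ ($H{\left(k \right)} = \frac{1}{\left(\frac{1}{380} + k\right) - 971} = \frac{1}{- \frac{368979}{380} + k}$)
$\frac{q{\left(749,662 \right)}}{H{\left(y \right)}} = \frac{662 \left(-9 + 662\right)}{380 \frac{1}{-368979 + 380 \left(-14\right)}} = \frac{662 \cdot 653}{380 \frac{1}{-368979 - 5320}} = \frac{432286}{380 \frac{1}{-374299}} = \frac{432286}{380 \left(- \frac{1}{374299}\right)} = \frac{432286}{- \frac{380}{374299}} = 432286 \left(- \frac{374299}{380}\right) = - \frac{80902108757}{190}$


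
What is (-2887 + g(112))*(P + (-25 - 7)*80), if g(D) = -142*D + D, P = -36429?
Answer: 728275531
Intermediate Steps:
g(D) = -141*D
(-2887 + g(112))*(P + (-25 - 7)*80) = (-2887 - 141*112)*(-36429 + (-25 - 7)*80) = (-2887 - 15792)*(-36429 - 32*80) = -18679*(-36429 - 2560) = -18679*(-38989) = 728275531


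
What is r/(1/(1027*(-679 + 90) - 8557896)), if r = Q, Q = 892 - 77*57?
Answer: 32042308103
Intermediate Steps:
Q = -3497 (Q = 892 - 4389 = -3497)
r = -3497
r/(1/(1027*(-679 + 90) - 8557896)) = -(-29926962312 + 3591419*(-679 + 90)) = -3497/(1/(1027*(-589) - 8557896)) = -3497/(1/(-604903 - 8557896)) = -3497/(1/(-9162799)) = -3497/(-1/9162799) = -3497*(-9162799) = 32042308103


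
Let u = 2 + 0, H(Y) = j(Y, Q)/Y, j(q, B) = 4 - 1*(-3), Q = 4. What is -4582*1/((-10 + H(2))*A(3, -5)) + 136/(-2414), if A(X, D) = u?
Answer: 325270/923 ≈ 352.41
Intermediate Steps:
j(q, B) = 7 (j(q, B) = 4 + 3 = 7)
H(Y) = 7/Y
u = 2
A(X, D) = 2
-4582*1/((-10 + H(2))*A(3, -5)) + 136/(-2414) = -4582*1/(2*(-10 + 7/2)) + 136/(-2414) = -4582*1/(2*(-10 + 7*(½))) + 136*(-1/2414) = -4582*1/(2*(-10 + 7/2)) - 4/71 = -4582/((-13/2*2)) - 4/71 = -4582/(-13) - 4/71 = -4582*(-1/13) - 4/71 = 4582/13 - 4/71 = 325270/923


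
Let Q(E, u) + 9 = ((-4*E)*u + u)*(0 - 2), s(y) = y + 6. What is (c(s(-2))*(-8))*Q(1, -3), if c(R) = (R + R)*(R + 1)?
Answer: 8640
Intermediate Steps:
s(y) = 6 + y
c(R) = 2*R*(1 + R) (c(R) = (2*R)*(1 + R) = 2*R*(1 + R))
Q(E, u) = -9 - 2*u + 8*E*u (Q(E, u) = -9 + ((-4*E)*u + u)*(0 - 2) = -9 + (-4*E*u + u)*(-2) = -9 + (u - 4*E*u)*(-2) = -9 + (-2*u + 8*E*u) = -9 - 2*u + 8*E*u)
(c(s(-2))*(-8))*Q(1, -3) = ((2*(6 - 2)*(1 + (6 - 2)))*(-8))*(-9 - 2*(-3) + 8*1*(-3)) = ((2*4*(1 + 4))*(-8))*(-9 + 6 - 24) = ((2*4*5)*(-8))*(-27) = (40*(-8))*(-27) = -320*(-27) = 8640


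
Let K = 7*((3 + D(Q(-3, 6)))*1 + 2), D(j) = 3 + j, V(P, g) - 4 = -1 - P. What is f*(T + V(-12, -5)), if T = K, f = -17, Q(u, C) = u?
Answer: -850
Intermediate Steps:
V(P, g) = 3 - P (V(P, g) = 4 + (-1 - P) = 3 - P)
K = 35 (K = 7*((3 + (3 - 3))*1 + 2) = 7*((3 + 0)*1 + 2) = 7*(3*1 + 2) = 7*(3 + 2) = 7*5 = 35)
T = 35
f*(T + V(-12, -5)) = -17*(35 + (3 - 1*(-12))) = -17*(35 + (3 + 12)) = -17*(35 + 15) = -17*50 = -850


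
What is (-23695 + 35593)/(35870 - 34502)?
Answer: 661/76 ≈ 8.6974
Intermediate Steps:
(-23695 + 35593)/(35870 - 34502) = 11898/1368 = 11898*(1/1368) = 661/76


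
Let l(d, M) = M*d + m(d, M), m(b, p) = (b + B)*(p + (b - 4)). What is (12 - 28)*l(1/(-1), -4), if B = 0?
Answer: -208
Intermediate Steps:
m(b, p) = b*(-4 + b + p) (m(b, p) = (b + 0)*(p + (b - 4)) = b*(p + (-4 + b)) = b*(-4 + b + p))
l(d, M) = M*d + d*(-4 + M + d) (l(d, M) = M*d + d*(-4 + d + M) = M*d + d*(-4 + M + d))
(12 - 28)*l(1/(-1), -4) = (12 - 28)*((-4 + 1/(-1) + 2*(-4))/(-1)) = -(-16)*(-4 - 1 - 8) = -(-16)*(-13) = -16*13 = -208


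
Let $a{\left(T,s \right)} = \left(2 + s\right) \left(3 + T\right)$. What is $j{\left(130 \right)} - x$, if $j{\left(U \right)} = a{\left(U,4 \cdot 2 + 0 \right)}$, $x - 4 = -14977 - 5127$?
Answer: $21430$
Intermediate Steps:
$x = -20100$ ($x = 4 - 20104 = -20100$)
$j{\left(U \right)} = 30 + 10 U$ ($j{\left(U \right)} = 6 + 2 U + 3 \left(4 \cdot 2 + 0\right) + U \left(4 \cdot 2 + 0\right) = 6 + 2 U + 3 \left(8 + 0\right) + U \left(8 + 0\right) = 6 + 2 U + 3 \cdot 8 + U 8 = 6 + 2 U + 24 + 8 U = 30 + 10 U$)
$j{\left(130 \right)} - x = \left(30 + 10 \cdot 130\right) - -20100 = \left(30 + 1300\right) + 20100 = 1330 + 20100 = 21430$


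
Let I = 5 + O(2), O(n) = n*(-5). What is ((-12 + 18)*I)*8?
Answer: -240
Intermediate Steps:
O(n) = -5*n
I = -5 (I = 5 - 5*2 = 5 - 10 = -5)
((-12 + 18)*I)*8 = ((-12 + 18)*(-5))*8 = (6*(-5))*8 = -30*8 = -240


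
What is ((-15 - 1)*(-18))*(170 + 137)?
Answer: 88416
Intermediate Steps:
((-15 - 1)*(-18))*(170 + 137) = -16*(-18)*307 = 288*307 = 88416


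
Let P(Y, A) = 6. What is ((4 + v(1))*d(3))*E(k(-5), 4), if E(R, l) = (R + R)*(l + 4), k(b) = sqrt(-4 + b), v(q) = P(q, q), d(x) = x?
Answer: 1440*I ≈ 1440.0*I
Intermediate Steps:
v(q) = 6
E(R, l) = 2*R*(4 + l) (E(R, l) = (2*R)*(4 + l) = 2*R*(4 + l))
((4 + v(1))*d(3))*E(k(-5), 4) = ((4 + 6)*3)*(2*sqrt(-4 - 5)*(4 + 4)) = (10*3)*(2*sqrt(-9)*8) = 30*(2*(3*I)*8) = 30*(48*I) = 1440*I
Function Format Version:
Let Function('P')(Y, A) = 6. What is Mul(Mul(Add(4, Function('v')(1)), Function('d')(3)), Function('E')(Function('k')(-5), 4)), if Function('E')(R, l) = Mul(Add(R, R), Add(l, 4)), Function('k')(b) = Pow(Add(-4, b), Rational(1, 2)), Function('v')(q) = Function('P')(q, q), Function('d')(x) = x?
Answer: Mul(1440, I) ≈ Mul(1440.0, I)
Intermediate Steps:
Function('v')(q) = 6
Function('E')(R, l) = Mul(2, R, Add(4, l)) (Function('E')(R, l) = Mul(Mul(2, R), Add(4, l)) = Mul(2, R, Add(4, l)))
Mul(Mul(Add(4, Function('v')(1)), Function('d')(3)), Function('E')(Function('k')(-5), 4)) = Mul(Mul(Add(4, 6), 3), Mul(2, Pow(Add(-4, -5), Rational(1, 2)), Add(4, 4))) = Mul(Mul(10, 3), Mul(2, Pow(-9, Rational(1, 2)), 8)) = Mul(30, Mul(2, Mul(3, I), 8)) = Mul(30, Mul(48, I)) = Mul(1440, I)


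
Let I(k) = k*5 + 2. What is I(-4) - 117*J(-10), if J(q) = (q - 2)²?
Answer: -16866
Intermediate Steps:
J(q) = (-2 + q)²
I(k) = 2 + 5*k (I(k) = 5*k + 2 = 2 + 5*k)
I(-4) - 117*J(-10) = (2 + 5*(-4)) - 117*(-2 - 10)² = (2 - 20) - 117*(-12)² = -18 - 117*144 = -18 - 16848 = -16866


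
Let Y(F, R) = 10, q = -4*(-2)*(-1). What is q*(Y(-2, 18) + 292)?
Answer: -2416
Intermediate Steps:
q = -8 (q = 8*(-1) = -8)
q*(Y(-2, 18) + 292) = -8*(10 + 292) = -8*302 = -2416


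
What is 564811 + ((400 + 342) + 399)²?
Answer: 1866692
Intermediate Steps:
564811 + ((400 + 342) + 399)² = 564811 + (742 + 399)² = 564811 + 1141² = 564811 + 1301881 = 1866692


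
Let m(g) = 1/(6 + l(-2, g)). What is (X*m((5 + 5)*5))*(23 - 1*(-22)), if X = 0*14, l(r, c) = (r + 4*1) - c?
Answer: 0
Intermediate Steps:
l(r, c) = 4 + r - c (l(r, c) = (r + 4) - c = (4 + r) - c = 4 + r - c)
m(g) = 1/(8 - g) (m(g) = 1/(6 + (4 - 2 - g)) = 1/(6 + (2 - g)) = 1/(8 - g))
X = 0
(X*m((5 + 5)*5))*(23 - 1*(-22)) = (0*(-1/(-8 + (5 + 5)*5)))*(23 - 1*(-22)) = (0*(-1/(-8 + 10*5)))*(23 + 22) = (0*(-1/(-8 + 50)))*45 = (0*(-1/42))*45 = 0*45 = 0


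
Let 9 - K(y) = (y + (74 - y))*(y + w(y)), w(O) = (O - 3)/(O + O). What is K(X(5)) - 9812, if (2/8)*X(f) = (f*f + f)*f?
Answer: -10847963/200 ≈ -54240.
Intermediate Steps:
w(O) = (-3 + O)/(2*O) (w(O) = (-3 + O)/((2*O)) = (-3 + O)*(1/(2*O)) = (-3 + O)/(2*O))
X(f) = 4*f*(f + f²) (X(f) = 4*((f*f + f)*f) = 4*((f² + f)*f) = 4*((f + f²)*f) = 4*(f*(f + f²)) = 4*f*(f + f²))
K(y) = 9 - 74*y - 37*(-3 + y)/y (K(y) = 9 - (y + (74 - y))*(y + (-3 + y)/(2*y)) = 9 - 74*(y + (-3 + y)/(2*y)) = 9 - (74*y + 37*(-3 + y)/y) = 9 + (-74*y - 37*(-3 + y)/y) = 9 - 74*y - 37*(-3 + y)/y)
K(X(5)) - 9812 = (-28 - 296*5²*(1 + 5) + 111/((4*5²*(1 + 5)))) - 9812 = (-28 - 296*25*6 + 111/((4*25*6))) - 9812 = (-28 - 74*600 + 111/600) - 9812 = (-28 - 44400 + 111*(1/600)) - 9812 = (-28 - 44400 + 37/200) - 9812 = -8885563/200 - 9812 = -10847963/200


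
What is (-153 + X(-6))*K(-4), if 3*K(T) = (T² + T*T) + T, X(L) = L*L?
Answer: -1092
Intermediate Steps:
X(L) = L²
K(T) = T/3 + 2*T²/3 (K(T) = ((T² + T*T) + T)/3 = ((T² + T²) + T)/3 = (2*T² + T)/3 = (T + 2*T²)/3 = T/3 + 2*T²/3)
(-153 + X(-6))*K(-4) = (-153 + (-6)²)*((⅓)*(-4)*(1 + 2*(-4))) = (-153 + 36)*((⅓)*(-4)*(1 - 8)) = -39*(-4)*(-7) = -117*28/3 = -1092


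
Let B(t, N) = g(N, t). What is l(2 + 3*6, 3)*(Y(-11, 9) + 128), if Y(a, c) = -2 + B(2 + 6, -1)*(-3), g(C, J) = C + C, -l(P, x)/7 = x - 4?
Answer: 924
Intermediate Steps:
l(P, x) = 28 - 7*x (l(P, x) = -7*(x - 4) = -7*(-4 + x) = 28 - 7*x)
g(C, J) = 2*C
B(t, N) = 2*N
Y(a, c) = 4 (Y(a, c) = -2 + (2*(-1))*(-3) = -2 - 2*(-3) = -2 + 6 = 4)
l(2 + 3*6, 3)*(Y(-11, 9) + 128) = (28 - 7*3)*(4 + 128) = (28 - 21)*132 = 7*132 = 924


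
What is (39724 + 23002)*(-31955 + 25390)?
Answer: -411796190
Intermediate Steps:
(39724 + 23002)*(-31955 + 25390) = 62726*(-6565) = -411796190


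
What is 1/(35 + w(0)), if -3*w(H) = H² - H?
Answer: 1/35 ≈ 0.028571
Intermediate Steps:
w(H) = -H²/3 + H/3 (w(H) = -(H² - H)/3 = -H²/3 + H/3)
1/(35 + w(0)) = 1/(35 + (⅓)*0*(1 - 1*0)) = 1/(35 + (⅓)*0*(1 + 0)) = 1/(35 + (⅓)*0*1) = 1/(35 + 0) = 1/35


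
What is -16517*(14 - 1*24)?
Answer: 165170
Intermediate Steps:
-16517*(14 - 1*24) = -16517*(14 - 24) = -16517*(-10) = 165170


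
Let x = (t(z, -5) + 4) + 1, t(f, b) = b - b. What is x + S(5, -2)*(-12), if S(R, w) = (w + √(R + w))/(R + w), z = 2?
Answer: 13 - 4*√3 ≈ 6.0718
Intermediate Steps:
S(R, w) = (w + √(R + w))/(R + w)
t(f, b) = 0
x = 5 (x = (0 + 4) + 1 = 4 + 1 = 5)
x + S(5, -2)*(-12) = 5 + ((5 - 2 - 2*√(5 - 2))/(5 - 2)^(3/2))*(-12) = 5 + ((5 - 2 - 2*√3)/3^(3/2))*(-12) = 5 + ((√3/9)*(3 - 2*√3))*(-12) = 5 + (√3*(3 - 2*√3)/9)*(-12) = 5 - 4*√3*(3 - 2*√3)/3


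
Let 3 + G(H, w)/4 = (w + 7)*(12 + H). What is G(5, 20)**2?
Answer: 3326976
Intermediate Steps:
G(H, w) = -12 + 4*(7 + w)*(12 + H) (G(H, w) = -12 + 4*((w + 7)*(12 + H)) = -12 + 4*((7 + w)*(12 + H)) = -12 + 4*(7 + w)*(12 + H))
G(5, 20)**2 = (324 + 28*5 + 48*20 + 4*5*20)**2 = (324 + 140 + 960 + 400)**2 = 1824**2 = 3326976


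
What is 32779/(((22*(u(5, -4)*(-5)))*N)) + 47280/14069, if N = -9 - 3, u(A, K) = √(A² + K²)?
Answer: 47280/14069 + 32779*√41/54120 ≈ 7.2388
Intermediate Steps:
N = -12
32779/(((22*(u(5, -4)*(-5)))*N)) + 47280/14069 = 32779/(((22*(√(5² + (-4)²)*(-5)))*(-12))) + 47280/14069 = 32779/(((22*(√(25 + 16)*(-5)))*(-12))) + 47280*(1/14069) = 32779/(((22*(√41*(-5)))*(-12))) + 47280/14069 = 32779/(((22*(-5*√41))*(-12))) + 47280/14069 = 32779/((-110*√41*(-12))) + 47280/14069 = 32779/((1320*√41)) + 47280/14069 = 32779*(√41/54120) + 47280/14069 = 32779*√41/54120 + 47280/14069 = 47280/14069 + 32779*√41/54120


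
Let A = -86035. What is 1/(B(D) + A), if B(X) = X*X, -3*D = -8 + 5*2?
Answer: -9/774311 ≈ -1.1623e-5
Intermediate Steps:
D = -2/3 (D = -(-8 + 5*2)/3 = -(-8 + 10)/3 = -1/3*2 = -2/3 ≈ -0.66667)
B(X) = X**2
1/(B(D) + A) = 1/((-2/3)**2 - 86035) = 1/(4/9 - 86035) = 1/(-774311/9) = -9/774311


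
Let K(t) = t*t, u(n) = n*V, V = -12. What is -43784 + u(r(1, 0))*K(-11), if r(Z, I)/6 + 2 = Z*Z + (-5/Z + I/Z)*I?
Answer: -35072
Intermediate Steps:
r(Z, I) = -12 + 6*Z**2 + 6*I*(-5/Z + I/Z) (r(Z, I) = -12 + 6*(Z*Z + (-5/Z + I/Z)*I) = -12 + 6*(Z**2 + I*(-5/Z + I/Z)) = -12 + (6*Z**2 + 6*I*(-5/Z + I/Z)) = -12 + 6*Z**2 + 6*I*(-5/Z + I/Z))
u(n) = -12*n (u(n) = n*(-12) = -12*n)
K(t) = t**2
-43784 + u(r(1, 0))*K(-11) = -43784 - 72*(0**2 - 5*0 + 1*(-2 + 1**2))/1*(-11)**2 = -43784 - 72*(0 + 0 + 1*(-2 + 1))*121 = -43784 - 72*(0 + 0 + 1*(-1))*121 = -43784 - 72*(0 + 0 - 1)*121 = -43784 - 72*(-1)*121 = -43784 - 12*(-6)*121 = -43784 + 72*121 = -43784 + 8712 = -35072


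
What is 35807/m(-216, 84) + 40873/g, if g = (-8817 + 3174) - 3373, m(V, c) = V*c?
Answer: -2715397/417312 ≈ -6.5069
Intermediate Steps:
g = -9016 (g = -5643 - 3373 = -9016)
35807/m(-216, 84) + 40873/g = 35807/((-216*84)) + 40873/(-9016) = 35807/(-18144) + 40873*(-1/9016) = 35807*(-1/18144) - 5839/1288 = -35807/18144 - 5839/1288 = -2715397/417312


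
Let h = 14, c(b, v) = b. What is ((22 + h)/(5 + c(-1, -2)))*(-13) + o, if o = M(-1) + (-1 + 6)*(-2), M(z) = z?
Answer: -128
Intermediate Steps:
o = -11 (o = -1 + (-1 + 6)*(-2) = -1 + 5*(-2) = -1 - 10 = -11)
((22 + h)/(5 + c(-1, -2)))*(-13) + o = ((22 + 14)/(5 - 1))*(-13) - 11 = (36/4)*(-13) - 11 = (36*(¼))*(-13) - 11 = 9*(-13) - 11 = -117 - 11 = -128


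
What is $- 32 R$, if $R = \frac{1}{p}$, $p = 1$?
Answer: $-32$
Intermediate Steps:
$R = 1$ ($R = 1^{-1} = 1$)
$- 32 R = \left(-32\right) 1 = -32$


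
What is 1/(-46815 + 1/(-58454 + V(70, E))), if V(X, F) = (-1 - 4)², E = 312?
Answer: -58429/2735353636 ≈ -2.1361e-5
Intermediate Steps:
V(X, F) = 25 (V(X, F) = (-5)² = 25)
1/(-46815 + 1/(-58454 + V(70, E))) = 1/(-46815 + 1/(-58454 + 25)) = 1/(-46815 + 1/(-58429)) = 1/(-46815 - 1/58429) = 1/(-2735353636/58429) = -58429/2735353636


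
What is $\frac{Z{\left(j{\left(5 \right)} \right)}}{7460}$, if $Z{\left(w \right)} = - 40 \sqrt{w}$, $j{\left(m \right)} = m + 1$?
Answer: $- \frac{2 \sqrt{6}}{373} \approx -0.013134$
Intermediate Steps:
$j{\left(m \right)} = 1 + m$
$\frac{Z{\left(j{\left(5 \right)} \right)}}{7460} = \frac{\left(-40\right) \sqrt{1 + 5}}{7460} = - 40 \sqrt{6} \cdot \frac{1}{7460} = - \frac{2 \sqrt{6}}{373}$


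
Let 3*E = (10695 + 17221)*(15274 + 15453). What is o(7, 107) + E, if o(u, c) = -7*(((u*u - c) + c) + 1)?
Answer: 857773882/3 ≈ 2.8592e+8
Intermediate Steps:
E = 857774932/3 (E = ((10695 + 17221)*(15274 + 15453))/3 = (27916*30727)/3 = (⅓)*857774932 = 857774932/3 ≈ 2.8592e+8)
o(u, c) = -7 - 7*u² (o(u, c) = -7*(((u² - c) + c) + 1) = -7*(u² + 1) = -7*(1 + u²) = -7 - 7*u²)
o(7, 107) + E = (-7 - 7*7²) + 857774932/3 = (-7 - 7*49) + 857774932/3 = (-7 - 343) + 857774932/3 = -350 + 857774932/3 = 857773882/3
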